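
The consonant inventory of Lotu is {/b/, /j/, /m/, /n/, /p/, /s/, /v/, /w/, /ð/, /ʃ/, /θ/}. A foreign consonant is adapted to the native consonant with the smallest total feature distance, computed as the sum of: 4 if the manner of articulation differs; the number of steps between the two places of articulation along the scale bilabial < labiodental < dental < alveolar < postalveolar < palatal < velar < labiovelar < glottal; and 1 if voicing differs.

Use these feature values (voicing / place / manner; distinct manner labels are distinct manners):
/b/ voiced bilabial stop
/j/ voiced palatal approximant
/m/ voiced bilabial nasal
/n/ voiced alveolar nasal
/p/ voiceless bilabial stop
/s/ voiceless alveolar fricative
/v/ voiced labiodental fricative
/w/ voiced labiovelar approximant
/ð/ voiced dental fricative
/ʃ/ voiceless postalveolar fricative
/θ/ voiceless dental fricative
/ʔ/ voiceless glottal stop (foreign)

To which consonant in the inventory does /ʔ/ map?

/w/ is closest: manner differs (stop→approximant, +4), place distance 1 (glottal→labiovelar), voicing differs (+1); total 6. Next closest is /j/ at distance 8.

w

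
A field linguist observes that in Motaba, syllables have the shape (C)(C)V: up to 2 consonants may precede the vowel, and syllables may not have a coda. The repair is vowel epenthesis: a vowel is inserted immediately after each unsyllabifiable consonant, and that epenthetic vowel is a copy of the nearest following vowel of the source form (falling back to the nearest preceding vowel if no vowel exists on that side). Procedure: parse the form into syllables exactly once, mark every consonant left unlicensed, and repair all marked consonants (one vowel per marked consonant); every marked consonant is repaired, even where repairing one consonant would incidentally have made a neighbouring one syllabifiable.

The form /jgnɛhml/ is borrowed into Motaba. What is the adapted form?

jɛgnɛhɛmɛlɛ

Syllabifying with onset maximization leaves /j/, /h/, /m/, /l/ stranded (no codas are permitted; onsets may contain at most 2 consonants).
Epenthesis after each stranded consonant: /j/ → /jɛ/, /h/ → /hɛ/, /m/ → /mɛ/, /l/ → /lɛ/.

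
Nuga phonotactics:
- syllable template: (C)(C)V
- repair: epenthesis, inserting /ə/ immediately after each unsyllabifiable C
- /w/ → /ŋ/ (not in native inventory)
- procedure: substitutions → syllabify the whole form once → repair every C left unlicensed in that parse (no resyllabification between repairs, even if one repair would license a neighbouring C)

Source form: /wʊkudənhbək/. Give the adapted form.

Substitution: /w/ → /ŋ/, giving /ŋʊkudənhbək/.
Under (C)(C)V, the unsyllabifiable consonants are /n/, /k/ (no codas are permitted; onsets may contain at most 2 consonants).
Epenthesis after each stranded consonant: /n/ → /nə/, /k/ → /kə/.

ŋʊkudənəhbəkə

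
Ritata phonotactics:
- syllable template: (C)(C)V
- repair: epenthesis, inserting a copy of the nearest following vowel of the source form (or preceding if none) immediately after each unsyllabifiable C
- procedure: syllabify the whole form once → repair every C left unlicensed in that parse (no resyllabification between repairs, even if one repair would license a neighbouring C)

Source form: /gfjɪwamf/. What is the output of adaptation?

gɪfjɪwamafa

Under (C)(C)V, the unsyllabifiable consonants are /g/, /m/, /f/ (no codas are permitted; onsets may contain at most 2 consonants).
Inserting the epenthetic vowel yields /g/ → /gɪ/, /m/ → /ma/, /f/ → /fa/.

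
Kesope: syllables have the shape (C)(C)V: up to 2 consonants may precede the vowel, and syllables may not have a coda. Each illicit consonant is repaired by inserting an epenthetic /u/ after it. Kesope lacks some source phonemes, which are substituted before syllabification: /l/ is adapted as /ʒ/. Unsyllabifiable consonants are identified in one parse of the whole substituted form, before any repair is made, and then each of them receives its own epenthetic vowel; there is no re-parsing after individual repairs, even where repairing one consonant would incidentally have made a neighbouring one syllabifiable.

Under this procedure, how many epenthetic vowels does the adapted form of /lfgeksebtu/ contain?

After substitution the input is /ʒfgeksebtu/.
The unsyllabifiable consonants are /ʒ/; each receives one epenthetic vowel.

1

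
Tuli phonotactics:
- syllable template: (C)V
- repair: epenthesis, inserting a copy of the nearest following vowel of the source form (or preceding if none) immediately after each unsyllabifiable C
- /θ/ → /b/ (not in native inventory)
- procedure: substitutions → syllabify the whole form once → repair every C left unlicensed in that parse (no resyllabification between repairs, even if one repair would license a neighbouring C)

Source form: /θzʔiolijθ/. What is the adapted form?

biziʔiolijibi

Substitution: /θ/ → /b/, giving /bzʔiolijb/.
The consonants /b/, /z/, /j/, /b/ cannot be parsed into a legal (C)V syllable (no codas are permitted; onsets are limited to one consonant).
Inserting the epenthetic vowel yields /b/ → /bi/, /z/ → /zi/, /j/ → /ji/, /b/ → /bi/.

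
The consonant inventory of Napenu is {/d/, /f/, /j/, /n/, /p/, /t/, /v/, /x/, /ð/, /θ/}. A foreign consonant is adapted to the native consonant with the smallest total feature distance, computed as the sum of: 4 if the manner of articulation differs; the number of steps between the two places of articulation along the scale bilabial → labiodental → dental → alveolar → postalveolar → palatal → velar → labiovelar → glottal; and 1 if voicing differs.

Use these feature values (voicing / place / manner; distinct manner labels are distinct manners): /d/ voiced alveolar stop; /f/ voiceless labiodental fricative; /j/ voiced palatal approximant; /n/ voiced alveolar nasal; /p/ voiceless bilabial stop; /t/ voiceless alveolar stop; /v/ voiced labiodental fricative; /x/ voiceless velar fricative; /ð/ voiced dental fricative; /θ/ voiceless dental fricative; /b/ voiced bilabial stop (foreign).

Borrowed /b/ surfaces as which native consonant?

/p/ is closest: same manner (stop), place distance 0 (bilabial→bilabial), voicing differs (+1); total 1. Next closest is /d/ at distance 3.

p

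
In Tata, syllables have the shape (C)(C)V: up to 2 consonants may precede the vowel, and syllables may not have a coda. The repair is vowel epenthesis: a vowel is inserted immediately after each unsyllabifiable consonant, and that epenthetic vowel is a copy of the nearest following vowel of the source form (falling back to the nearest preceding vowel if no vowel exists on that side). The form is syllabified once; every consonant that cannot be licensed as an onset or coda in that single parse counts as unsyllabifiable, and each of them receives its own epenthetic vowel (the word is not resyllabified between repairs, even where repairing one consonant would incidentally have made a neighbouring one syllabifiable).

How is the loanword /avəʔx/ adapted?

avəʔəxə

Under (C)(C)V, the unsyllabifiable consonants are /ʔ/, /x/ (no codas are permitted; onsets may contain at most 2 consonants).
Each unlicensed consonant becomes the onset of a new syllable: /ʔ/ → /ʔə/, /x/ → /xə/.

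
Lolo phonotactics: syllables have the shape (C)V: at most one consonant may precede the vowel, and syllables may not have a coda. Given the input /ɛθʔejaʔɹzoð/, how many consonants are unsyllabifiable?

Syllabifying with onset maximization leaves /θ/, /ʔ/, /ɹ/, /ð/ stranded (no codas are permitted; onsets are limited to one consonant).

4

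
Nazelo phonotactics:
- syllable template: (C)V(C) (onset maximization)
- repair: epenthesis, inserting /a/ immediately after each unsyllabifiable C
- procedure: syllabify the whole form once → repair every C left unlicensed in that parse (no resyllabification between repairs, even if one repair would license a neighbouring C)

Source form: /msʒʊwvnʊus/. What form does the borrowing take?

The consonants /m/, /s/, /v/ cannot be parsed into a legal (C)V(C) syllable (at most one coda consonant is licensed; onsets are limited to one consonant).
Epenthesis after each stranded consonant: /m/ → /ma/, /s/ → /sa/, /v/ → /va/.

masaʒʊwvanʊus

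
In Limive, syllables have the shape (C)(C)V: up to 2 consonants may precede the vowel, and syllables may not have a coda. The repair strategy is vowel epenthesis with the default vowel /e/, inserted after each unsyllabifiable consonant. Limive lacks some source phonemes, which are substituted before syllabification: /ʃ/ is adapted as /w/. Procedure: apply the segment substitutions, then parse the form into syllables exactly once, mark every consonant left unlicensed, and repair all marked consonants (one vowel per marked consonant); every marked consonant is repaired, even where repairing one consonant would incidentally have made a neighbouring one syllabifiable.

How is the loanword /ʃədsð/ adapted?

Substitution: /ʃ/ → /w/, giving /wədsð/.
The consonants /d/, /s/, /ð/ cannot be parsed into a legal (C)(C)V syllable (no codas are permitted; onsets may contain at most 2 consonants).
Epenthesis after each stranded consonant: /d/ → /de/, /s/ → /se/, /ð/ → /ðe/.

wədeseðe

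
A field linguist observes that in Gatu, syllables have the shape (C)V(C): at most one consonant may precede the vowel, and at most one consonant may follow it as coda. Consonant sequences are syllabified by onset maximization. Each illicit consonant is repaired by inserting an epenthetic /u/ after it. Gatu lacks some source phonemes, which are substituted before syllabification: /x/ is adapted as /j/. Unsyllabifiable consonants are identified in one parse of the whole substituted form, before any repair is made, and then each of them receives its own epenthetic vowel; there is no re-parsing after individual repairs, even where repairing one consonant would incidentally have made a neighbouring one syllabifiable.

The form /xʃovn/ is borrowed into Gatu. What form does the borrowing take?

juʃovnu

Substitution: /x/ → /j/, giving /jʃovn/.
The consonants /j/, /n/ cannot be parsed into a legal (C)V(C) syllable (at most one coda consonant is licensed; onsets are limited to one consonant).
Each unlicensed consonant becomes the onset of a new syllable: /j/ → /ju/, /n/ → /nu/.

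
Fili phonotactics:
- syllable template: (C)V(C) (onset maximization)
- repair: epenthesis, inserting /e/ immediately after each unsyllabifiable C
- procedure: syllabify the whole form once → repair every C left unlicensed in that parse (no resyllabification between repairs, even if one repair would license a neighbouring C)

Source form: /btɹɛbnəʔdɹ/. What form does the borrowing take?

Syllabifying with onset maximization leaves /b/, /t/, /d/, /ɹ/ stranded (at most one coda consonant is licensed; onsets are limited to one consonant).
Each unlicensed consonant becomes the onset of a new syllable: /b/ → /be/, /t/ → /te/, /d/ → /de/, /ɹ/ → /ɹe/.

beteɹɛbnəʔdeɹe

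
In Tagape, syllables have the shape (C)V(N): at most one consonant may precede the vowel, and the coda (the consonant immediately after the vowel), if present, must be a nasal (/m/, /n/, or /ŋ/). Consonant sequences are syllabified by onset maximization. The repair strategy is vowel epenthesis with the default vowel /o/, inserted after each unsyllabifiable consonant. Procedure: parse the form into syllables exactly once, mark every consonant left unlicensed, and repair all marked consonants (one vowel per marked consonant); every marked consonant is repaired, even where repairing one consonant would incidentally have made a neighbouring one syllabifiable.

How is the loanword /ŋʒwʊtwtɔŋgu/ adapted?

ŋoʒowʊtowotɔŋgu

The consonants /ŋ/, /ʒ/, /t/, /w/ cannot be parsed into a legal (C)V(N) syllable (only a nasal (/m/, /n/, or /ŋ/) is licensed in coda position; onsets are limited to one consonant).
Each unlicensed consonant becomes the onset of a new syllable: /ŋ/ → /ŋo/, /ʒ/ → /ʒo/, /t/ → /to/, /w/ → /wo/.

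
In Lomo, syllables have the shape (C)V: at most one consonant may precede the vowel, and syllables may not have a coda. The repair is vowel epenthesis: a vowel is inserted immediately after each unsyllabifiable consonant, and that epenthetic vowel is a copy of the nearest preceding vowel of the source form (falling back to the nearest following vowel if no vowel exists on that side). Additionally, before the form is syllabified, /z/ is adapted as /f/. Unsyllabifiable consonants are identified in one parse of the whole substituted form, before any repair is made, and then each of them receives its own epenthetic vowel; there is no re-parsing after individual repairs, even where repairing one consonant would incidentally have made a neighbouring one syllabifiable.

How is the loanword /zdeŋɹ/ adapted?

Substitution: /z/ → /f/, giving /fdeŋɹ/.
Syllabifying with onset maximization leaves /f/, /ŋ/, /ɹ/ stranded (no codas are permitted; onsets are limited to one consonant).
Epenthesis after each stranded consonant: /f/ → /fe/, /ŋ/ → /ŋe/, /ɹ/ → /ɹe/.

fedeŋeɹe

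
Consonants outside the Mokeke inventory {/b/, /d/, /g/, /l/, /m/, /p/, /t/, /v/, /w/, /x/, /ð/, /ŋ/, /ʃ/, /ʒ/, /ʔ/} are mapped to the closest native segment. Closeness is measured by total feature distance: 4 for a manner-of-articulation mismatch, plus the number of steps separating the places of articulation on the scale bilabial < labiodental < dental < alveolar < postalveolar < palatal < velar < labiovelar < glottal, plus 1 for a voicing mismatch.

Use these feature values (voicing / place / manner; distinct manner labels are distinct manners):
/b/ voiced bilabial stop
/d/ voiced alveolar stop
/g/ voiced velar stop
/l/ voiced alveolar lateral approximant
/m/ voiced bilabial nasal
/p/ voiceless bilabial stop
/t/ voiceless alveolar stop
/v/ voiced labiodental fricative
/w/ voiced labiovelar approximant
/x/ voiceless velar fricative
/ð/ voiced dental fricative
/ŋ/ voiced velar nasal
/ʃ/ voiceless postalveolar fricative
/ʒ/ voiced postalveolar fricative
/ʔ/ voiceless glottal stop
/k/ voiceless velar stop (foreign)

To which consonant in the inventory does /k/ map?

/g/ is closest: same manner (stop), place distance 0 (velar→velar), voicing differs (+1); total 1. Next closest is /ʔ/ at distance 2.

g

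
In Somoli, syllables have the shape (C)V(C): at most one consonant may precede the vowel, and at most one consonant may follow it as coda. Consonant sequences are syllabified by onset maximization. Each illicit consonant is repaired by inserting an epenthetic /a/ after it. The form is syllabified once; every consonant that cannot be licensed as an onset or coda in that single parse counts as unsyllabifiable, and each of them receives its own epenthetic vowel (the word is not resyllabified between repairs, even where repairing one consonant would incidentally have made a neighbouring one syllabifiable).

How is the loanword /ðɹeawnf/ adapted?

ðaɹeawnafa

Under (C)V(C), the unsyllabifiable consonants are /ð/, /n/, /f/ (at most one coda consonant is licensed; onsets are limited to one consonant).
Epenthesis after each stranded consonant: /ð/ → /ða/, /n/ → /na/, /f/ → /fa/.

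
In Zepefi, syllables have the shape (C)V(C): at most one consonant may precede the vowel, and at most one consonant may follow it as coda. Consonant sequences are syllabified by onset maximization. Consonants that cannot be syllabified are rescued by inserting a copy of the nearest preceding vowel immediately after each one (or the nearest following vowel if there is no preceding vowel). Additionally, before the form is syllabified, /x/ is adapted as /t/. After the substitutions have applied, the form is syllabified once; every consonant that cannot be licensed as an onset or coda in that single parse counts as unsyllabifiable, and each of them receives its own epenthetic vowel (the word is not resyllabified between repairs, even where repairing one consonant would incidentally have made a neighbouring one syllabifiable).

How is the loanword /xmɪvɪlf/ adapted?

Substitution: /x/ → /t/, giving /tmɪvɪlf/.
The consonants /t/, /f/ cannot be parsed into a legal (C)V(C) syllable (at most one coda consonant is licensed; onsets are limited to one consonant).
Epenthesis after each stranded consonant: /t/ → /tɪ/, /f/ → /fɪ/.

tɪmɪvɪlfɪ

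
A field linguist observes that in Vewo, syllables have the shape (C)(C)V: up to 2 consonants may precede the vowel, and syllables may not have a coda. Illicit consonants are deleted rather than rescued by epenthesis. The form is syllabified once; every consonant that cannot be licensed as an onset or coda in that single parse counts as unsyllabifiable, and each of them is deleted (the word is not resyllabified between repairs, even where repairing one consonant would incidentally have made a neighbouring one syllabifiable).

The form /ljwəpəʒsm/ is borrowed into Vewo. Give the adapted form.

jwəpə

Under (C)(C)V, the unsyllabifiable consonants are /l/, /ʒ/, /s/, /m/ (no codas are permitted; onsets may contain at most 2 consonants).
Each unlicensed consonant is deleted: /l/, /ʒ/, /s/, /m/.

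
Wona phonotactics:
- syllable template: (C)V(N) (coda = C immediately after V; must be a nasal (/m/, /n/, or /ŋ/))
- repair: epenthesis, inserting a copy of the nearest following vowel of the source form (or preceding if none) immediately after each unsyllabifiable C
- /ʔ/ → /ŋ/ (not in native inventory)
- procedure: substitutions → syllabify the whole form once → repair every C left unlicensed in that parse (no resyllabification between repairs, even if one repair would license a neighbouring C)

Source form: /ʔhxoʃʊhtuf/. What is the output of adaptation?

Substitution: /ʔ/ → /ŋ/, giving /ŋhxoʃʊhtuf/.
Under (C)V(N), the unsyllabifiable consonants are /ŋ/, /h/, /h/, /f/ (only a nasal (/m/, /n/, or /ŋ/) is licensed in coda position; onsets are limited to one consonant).
Epenthesis after each stranded consonant: /ŋ/ → /ŋo/, /h/ → /ho/, /h/ → /hu/, /f/ → /fu/.

ŋohoxoʃʊhutufu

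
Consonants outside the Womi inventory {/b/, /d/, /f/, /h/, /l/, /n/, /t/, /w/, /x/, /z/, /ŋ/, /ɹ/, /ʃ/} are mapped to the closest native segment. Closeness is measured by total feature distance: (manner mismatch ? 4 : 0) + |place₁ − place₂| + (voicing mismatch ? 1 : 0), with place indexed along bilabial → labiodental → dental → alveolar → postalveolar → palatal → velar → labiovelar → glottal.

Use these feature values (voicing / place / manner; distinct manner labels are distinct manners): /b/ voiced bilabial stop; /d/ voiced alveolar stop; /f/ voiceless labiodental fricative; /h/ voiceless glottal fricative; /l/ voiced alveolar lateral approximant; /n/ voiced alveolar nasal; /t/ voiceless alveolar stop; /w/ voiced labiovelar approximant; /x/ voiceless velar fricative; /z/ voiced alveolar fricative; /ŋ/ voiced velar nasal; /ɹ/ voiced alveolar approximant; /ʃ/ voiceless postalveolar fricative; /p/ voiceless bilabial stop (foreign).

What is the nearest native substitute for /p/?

b

/b/ is closest: same manner (stop), place distance 0 (bilabial→bilabial), voicing differs (+1); total 1. Next closest is /t/ at distance 3.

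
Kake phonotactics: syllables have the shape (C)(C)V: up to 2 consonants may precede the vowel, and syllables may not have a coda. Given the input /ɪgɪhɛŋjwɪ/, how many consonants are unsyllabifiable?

The consonants /ŋ/ cannot be parsed into a legal (C)(C)V syllable (no codas are permitted; onsets may contain at most 2 consonants).

1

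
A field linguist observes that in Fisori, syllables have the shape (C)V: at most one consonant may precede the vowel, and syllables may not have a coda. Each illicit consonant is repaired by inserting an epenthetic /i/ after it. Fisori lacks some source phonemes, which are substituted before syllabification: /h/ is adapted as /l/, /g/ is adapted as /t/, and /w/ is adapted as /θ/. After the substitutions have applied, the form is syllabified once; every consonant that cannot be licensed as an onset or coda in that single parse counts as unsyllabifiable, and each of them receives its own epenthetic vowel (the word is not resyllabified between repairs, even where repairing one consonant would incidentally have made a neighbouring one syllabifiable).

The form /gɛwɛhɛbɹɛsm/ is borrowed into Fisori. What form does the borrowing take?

tɛθɛlɛbiɹɛsimi

Substitution: /g/ → /t/, /w/ → /θ/, /h/ → /l/, giving /tɛθɛlɛbɹɛsm/.
Syllabifying with onset maximization leaves /b/, /s/, /m/ stranded (no codas are permitted; onsets are limited to one consonant).
Each unlicensed consonant becomes the onset of a new syllable: /b/ → /bi/, /s/ → /si/, /m/ → /mi/.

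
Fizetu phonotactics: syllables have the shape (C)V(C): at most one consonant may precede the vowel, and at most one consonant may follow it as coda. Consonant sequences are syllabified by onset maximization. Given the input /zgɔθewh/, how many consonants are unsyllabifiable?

The consonants /z/, /h/ cannot be parsed into a legal (C)V(C) syllable (at most one coda consonant is licensed; onsets are limited to one consonant).

2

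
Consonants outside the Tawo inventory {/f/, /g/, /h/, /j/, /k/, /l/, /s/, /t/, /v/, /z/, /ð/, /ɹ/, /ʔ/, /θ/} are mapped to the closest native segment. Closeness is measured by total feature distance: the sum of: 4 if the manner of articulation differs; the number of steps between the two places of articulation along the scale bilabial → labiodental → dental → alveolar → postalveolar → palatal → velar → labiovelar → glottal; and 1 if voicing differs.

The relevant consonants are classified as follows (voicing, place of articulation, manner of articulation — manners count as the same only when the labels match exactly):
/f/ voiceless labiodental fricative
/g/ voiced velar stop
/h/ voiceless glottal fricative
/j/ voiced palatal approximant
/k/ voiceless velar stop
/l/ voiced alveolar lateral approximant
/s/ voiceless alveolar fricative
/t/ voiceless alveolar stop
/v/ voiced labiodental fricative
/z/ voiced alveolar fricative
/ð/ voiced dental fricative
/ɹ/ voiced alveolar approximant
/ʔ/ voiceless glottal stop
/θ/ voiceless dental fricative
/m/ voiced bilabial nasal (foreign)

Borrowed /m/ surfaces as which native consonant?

/v/ is closest: manner differs (nasal→fricative, +4), place distance 1 (bilabial→labiodental), same voicing; total 5. Next closest is /f/ at distance 6.

v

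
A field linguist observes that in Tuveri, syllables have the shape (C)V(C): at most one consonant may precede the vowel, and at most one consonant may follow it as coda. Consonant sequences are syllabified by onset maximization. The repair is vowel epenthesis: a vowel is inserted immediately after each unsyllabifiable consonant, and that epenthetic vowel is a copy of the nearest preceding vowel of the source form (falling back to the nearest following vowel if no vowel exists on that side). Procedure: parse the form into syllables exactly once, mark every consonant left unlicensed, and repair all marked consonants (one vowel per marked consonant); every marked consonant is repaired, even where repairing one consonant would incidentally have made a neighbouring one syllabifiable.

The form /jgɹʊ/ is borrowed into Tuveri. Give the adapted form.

Under (C)V(C), the unsyllabifiable consonants are /j/, /g/ (at most one coda consonant is licensed; onsets are limited to one consonant).
Each unlicensed consonant becomes the onset of a new syllable: /j/ → /jʊ/, /g/ → /gʊ/.

jʊgʊɹʊ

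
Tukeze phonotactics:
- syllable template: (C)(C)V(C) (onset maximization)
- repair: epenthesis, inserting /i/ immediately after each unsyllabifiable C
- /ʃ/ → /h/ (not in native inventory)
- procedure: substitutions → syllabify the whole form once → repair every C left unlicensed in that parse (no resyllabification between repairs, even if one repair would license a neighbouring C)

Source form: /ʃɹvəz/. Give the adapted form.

hiɹvəz

Substitution: /ʃ/ → /h/, giving /hɹvəz/.
Syllabifying with onset maximization leaves /h/ stranded (at most one coda consonant is licensed; onsets may contain at most 2 consonants).
Inserting the epenthetic vowel yields /h/ → /hi/.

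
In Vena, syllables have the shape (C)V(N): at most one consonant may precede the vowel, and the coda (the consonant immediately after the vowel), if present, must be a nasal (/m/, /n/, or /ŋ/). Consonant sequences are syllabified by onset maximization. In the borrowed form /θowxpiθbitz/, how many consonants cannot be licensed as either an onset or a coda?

Syllabifying with onset maximization leaves /w/, /x/, /θ/, /t/, /z/ stranded (only a nasal (/m/, /n/, or /ŋ/) is licensed in coda position; onsets are limited to one consonant).

5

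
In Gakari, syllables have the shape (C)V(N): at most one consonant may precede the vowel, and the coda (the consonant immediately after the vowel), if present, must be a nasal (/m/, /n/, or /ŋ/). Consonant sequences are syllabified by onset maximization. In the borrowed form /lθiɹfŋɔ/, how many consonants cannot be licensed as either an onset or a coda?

The consonants /l/, /ɹ/, /f/ cannot be parsed into a legal (C)V(N) syllable (only a nasal (/m/, /n/, or /ŋ/) is licensed in coda position; onsets are limited to one consonant).

3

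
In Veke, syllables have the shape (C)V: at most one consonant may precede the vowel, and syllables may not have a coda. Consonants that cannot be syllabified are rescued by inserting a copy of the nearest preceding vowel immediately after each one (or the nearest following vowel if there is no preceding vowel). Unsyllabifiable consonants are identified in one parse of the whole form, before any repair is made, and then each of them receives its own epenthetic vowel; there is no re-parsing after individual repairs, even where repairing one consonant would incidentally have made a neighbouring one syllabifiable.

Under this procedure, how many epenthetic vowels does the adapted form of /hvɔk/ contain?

2

The unsyllabifiable consonants are /h/, /k/; each receives one epenthetic vowel.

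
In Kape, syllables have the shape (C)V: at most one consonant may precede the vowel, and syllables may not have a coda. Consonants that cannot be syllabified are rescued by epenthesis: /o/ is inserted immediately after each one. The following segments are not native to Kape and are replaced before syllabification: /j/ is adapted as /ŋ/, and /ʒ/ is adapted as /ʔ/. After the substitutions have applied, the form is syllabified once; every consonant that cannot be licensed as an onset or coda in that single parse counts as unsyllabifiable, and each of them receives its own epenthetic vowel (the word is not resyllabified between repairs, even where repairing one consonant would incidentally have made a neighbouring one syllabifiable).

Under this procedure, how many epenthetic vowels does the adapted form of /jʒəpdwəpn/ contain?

5

After substitution the input is /ŋʔəpdwəpn/.
The unsyllabifiable consonants are /ŋ/, /p/, /d/, /p/, /n/; each receives one epenthetic vowel.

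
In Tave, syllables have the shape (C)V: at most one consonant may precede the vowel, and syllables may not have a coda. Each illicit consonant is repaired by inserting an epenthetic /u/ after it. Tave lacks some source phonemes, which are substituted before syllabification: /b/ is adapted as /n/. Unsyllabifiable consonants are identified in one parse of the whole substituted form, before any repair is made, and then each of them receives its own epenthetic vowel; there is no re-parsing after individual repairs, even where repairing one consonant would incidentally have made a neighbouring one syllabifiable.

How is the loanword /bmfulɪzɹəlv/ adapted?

numufulɪzuɹəluvu

Substitution: /b/ → /n/, giving /nmfulɪzɹəlv/.
Syllabifying with onset maximization leaves /n/, /m/, /z/, /l/, /v/ stranded (no codas are permitted; onsets are limited to one consonant).
Epenthesis after each stranded consonant: /n/ → /nu/, /m/ → /mu/, /z/ → /zu/, /l/ → /lu/, /v/ → /vu/.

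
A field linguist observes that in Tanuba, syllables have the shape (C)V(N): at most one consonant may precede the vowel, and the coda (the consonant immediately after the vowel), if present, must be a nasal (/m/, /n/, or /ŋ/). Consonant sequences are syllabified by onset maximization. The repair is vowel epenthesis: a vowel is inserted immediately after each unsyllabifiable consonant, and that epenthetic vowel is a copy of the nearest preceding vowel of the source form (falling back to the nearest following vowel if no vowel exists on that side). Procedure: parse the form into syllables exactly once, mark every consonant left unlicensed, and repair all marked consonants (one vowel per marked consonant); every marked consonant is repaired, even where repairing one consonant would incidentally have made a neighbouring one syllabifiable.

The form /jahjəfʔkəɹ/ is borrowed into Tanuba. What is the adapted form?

Syllabifying with onset maximization leaves /h/, /f/, /ʔ/, /ɹ/ stranded (only a nasal (/m/, /n/, or /ŋ/) is licensed in coda position; onsets are limited to one consonant).
Epenthesis after each stranded consonant: /h/ → /ha/, /f/ → /fə/, /ʔ/ → /ʔə/, /ɹ/ → /ɹə/.

jahajəfəʔəkəɹə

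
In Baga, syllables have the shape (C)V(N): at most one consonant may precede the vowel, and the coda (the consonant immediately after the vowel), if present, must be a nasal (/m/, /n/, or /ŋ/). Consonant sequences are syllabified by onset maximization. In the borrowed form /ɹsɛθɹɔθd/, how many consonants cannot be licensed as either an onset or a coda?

4

Syllabifying with onset maximization leaves /ɹ/, /θ/, /θ/, /d/ stranded (only a nasal (/m/, /n/, or /ŋ/) is licensed in coda position; onsets are limited to one consonant).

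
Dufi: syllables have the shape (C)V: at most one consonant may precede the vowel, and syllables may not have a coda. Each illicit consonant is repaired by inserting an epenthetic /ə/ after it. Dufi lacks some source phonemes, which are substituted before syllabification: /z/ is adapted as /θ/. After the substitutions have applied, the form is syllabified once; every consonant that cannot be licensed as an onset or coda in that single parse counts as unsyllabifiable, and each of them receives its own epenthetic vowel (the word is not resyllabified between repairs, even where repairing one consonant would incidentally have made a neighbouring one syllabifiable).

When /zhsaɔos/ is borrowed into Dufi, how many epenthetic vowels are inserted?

After substitution the input is /θhsaɔos/.
The unsyllabifiable consonants are /θ/, /h/, /s/; each receives one epenthetic vowel.

3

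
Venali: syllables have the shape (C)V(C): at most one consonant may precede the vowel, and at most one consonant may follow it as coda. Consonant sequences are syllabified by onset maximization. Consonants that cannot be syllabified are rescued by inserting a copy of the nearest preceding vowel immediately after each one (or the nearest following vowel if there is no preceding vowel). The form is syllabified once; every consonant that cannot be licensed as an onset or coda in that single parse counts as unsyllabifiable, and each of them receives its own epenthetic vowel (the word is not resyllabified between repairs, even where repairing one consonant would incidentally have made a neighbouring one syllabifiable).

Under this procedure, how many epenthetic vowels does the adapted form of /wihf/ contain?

1

The unsyllabifiable consonants are /f/; each receives one epenthetic vowel.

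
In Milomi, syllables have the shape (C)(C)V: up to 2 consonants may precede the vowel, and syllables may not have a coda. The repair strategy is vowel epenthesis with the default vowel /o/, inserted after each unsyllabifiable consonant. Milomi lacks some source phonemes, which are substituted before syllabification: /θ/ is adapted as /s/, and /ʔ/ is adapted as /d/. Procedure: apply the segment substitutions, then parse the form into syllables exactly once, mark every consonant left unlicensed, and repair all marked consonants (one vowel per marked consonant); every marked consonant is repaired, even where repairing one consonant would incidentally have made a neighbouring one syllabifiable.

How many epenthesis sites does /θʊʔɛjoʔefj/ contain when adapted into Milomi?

2

After substitution the input is /sʊdɛjodefj/.
The unsyllabifiable consonants are /f/, /j/; each receives one epenthetic vowel.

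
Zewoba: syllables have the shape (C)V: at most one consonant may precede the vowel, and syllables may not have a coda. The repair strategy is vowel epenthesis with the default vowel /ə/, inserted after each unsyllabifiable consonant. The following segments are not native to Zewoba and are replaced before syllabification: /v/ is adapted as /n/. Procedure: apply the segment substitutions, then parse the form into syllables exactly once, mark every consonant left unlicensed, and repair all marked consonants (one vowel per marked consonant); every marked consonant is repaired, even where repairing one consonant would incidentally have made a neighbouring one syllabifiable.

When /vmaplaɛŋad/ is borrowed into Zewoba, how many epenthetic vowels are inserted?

After substitution the input is /nmaplaɛŋad/.
The unsyllabifiable consonants are /n/, /p/, /d/; each receives one epenthetic vowel.

3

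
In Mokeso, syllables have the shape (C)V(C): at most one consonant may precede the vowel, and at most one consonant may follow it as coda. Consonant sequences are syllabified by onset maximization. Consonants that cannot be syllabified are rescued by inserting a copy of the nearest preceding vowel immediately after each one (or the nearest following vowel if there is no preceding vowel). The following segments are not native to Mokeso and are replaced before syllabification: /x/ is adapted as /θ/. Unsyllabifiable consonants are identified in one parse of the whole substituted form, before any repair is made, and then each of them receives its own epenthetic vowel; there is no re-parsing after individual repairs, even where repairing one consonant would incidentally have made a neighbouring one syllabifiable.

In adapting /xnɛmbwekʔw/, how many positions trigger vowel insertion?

4

After substitution the input is /θnɛmbwekʔw/.
The unsyllabifiable consonants are /θ/, /b/, /ʔ/, /w/; each receives one epenthetic vowel.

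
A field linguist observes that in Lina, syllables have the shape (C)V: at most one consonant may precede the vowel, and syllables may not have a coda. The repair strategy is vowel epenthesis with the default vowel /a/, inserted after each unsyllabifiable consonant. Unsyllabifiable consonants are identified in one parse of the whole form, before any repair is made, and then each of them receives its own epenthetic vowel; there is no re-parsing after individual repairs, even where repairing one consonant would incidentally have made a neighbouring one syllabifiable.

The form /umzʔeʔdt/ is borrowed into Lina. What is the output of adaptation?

umazaʔeʔadata

Under (C)V, the unsyllabifiable consonants are /m/, /z/, /ʔ/, /d/, /t/ (no codas are permitted; onsets are limited to one consonant).
Inserting the epenthetic vowel yields /m/ → /ma/, /z/ → /za/, /ʔ/ → /ʔa/, /d/ → /da/, /t/ → /ta/.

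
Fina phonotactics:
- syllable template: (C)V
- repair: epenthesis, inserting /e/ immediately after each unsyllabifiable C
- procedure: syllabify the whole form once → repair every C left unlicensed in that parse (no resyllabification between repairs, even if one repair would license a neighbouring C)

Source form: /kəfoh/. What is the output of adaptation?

kəfohe

Under (C)V, the unsyllabifiable consonants are /h/ (no codas are permitted; onsets are limited to one consonant).
Epenthesis after each stranded consonant: /h/ → /he/.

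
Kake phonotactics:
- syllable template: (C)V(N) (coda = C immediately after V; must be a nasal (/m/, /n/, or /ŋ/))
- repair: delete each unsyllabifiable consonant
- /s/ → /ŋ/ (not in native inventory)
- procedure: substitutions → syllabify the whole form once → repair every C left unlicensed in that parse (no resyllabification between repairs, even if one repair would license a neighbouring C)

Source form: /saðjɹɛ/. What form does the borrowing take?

Substitution: /s/ → /ŋ/, giving /ŋaðjɹɛ/.
Syllabifying with onset maximization leaves /ð/, /j/ stranded (only a nasal (/m/, /n/, or /ŋ/) is licensed in coda position; onsets are limited to one consonant).
Each unlicensed consonant is deleted: /ð/, /j/.

ŋaɹɛ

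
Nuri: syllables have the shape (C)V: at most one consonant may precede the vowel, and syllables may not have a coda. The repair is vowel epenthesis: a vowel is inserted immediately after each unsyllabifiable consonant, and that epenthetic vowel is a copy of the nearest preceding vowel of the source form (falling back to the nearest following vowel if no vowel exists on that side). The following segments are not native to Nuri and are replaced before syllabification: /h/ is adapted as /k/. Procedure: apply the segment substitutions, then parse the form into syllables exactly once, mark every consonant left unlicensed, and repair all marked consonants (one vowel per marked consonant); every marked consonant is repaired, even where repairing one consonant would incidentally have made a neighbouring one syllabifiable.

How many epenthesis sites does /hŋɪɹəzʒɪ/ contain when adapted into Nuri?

After substitution the input is /kŋɪɹəzʒɪ/.
The unsyllabifiable consonants are /k/, /z/; each receives one epenthetic vowel.

2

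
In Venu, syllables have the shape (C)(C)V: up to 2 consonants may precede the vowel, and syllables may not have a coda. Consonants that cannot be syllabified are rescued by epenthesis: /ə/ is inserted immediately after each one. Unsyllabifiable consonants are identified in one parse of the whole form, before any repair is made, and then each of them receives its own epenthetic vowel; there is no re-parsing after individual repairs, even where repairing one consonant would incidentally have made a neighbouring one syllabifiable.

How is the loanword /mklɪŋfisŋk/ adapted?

məklɪŋfisəŋəkə

Under (C)(C)V, the unsyllabifiable consonants are /m/, /s/, /ŋ/, /k/ (no codas are permitted; onsets may contain at most 2 consonants).
Epenthesis after each stranded consonant: /m/ → /mə/, /s/ → /sə/, /ŋ/ → /ŋə/, /k/ → /kə/.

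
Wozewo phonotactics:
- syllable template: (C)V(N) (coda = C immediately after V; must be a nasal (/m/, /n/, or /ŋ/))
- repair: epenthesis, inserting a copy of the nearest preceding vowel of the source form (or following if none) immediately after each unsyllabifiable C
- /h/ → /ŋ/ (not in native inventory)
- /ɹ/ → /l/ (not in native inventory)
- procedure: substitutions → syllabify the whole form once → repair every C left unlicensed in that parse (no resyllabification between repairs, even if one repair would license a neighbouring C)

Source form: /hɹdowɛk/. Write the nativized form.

ŋolodowɛkɛ

Substitution: /h/ → /ŋ/, /ɹ/ → /l/, giving /ŋldowɛk/.
The consonants /ŋ/, /l/, /k/ cannot be parsed into a legal (C)V(N) syllable (only a nasal (/m/, /n/, or /ŋ/) is licensed in coda position; onsets are limited to one consonant).
Inserting the epenthetic vowel yields /ŋ/ → /ŋo/, /l/ → /lo/, /k/ → /kɛ/.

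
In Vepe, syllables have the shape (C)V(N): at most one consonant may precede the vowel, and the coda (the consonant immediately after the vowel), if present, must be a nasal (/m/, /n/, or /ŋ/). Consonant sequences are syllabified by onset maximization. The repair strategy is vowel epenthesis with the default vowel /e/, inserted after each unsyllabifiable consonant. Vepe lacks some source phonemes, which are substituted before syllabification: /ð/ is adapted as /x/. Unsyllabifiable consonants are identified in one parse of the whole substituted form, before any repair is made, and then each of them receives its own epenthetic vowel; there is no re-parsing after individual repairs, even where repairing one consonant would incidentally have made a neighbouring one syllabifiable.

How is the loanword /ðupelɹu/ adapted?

xupeleɹu

Substitution: /ð/ → /x/, giving /xupelɹu/.
Under (C)V(N), the unsyllabifiable consonants are /l/ (only a nasal (/m/, /n/, or /ŋ/) is licensed in coda position; onsets are limited to one consonant).
Inserting the epenthetic vowel yields /l/ → /le/.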